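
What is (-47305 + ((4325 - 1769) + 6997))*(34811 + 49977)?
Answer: -3200916576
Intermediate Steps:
(-47305 + ((4325 - 1769) + 6997))*(34811 + 49977) = (-47305 + (2556 + 6997))*84788 = (-47305 + 9553)*84788 = -37752*84788 = -3200916576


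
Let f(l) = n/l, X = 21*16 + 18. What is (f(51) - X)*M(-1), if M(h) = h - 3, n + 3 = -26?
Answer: 72332/51 ≈ 1418.3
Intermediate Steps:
n = -29 (n = -3 - 26 = -29)
M(h) = -3 + h
X = 354 (X = 336 + 18 = 354)
f(l) = -29/l
(f(51) - X)*M(-1) = (-29/51 - 1*354)*(-3 - 1) = (-29*1/51 - 354)*(-4) = (-29/51 - 354)*(-4) = -18083/51*(-4) = 72332/51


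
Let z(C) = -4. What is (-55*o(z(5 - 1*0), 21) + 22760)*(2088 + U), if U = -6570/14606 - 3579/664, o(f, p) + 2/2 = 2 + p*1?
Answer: 108792957709725/2424596 ≈ 4.4871e+7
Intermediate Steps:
o(f, p) = 1 + p (o(f, p) = -1 + (2 + p*1) = -1 + (2 + p) = 1 + p)
U = -28318677/4849192 (U = -6570*1/14606 - 3579*1/664 = -3285/7303 - 3579/664 = -28318677/4849192 ≈ -5.8399)
(-55*o(z(5 - 1*0), 21) + 22760)*(2088 + U) = (-55*(1 + 21) + 22760)*(2088 - 28318677/4849192) = (-55*22 + 22760)*(10096794219/4849192) = (-1210 + 22760)*(10096794219/4849192) = 21550*(10096794219/4849192) = 108792957709725/2424596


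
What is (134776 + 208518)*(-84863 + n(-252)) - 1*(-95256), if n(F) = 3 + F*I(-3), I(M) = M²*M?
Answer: -26796061208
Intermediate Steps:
I(M) = M³
n(F) = 3 - 27*F (n(F) = 3 + F*(-3)³ = 3 + F*(-27) = 3 - 27*F)
(134776 + 208518)*(-84863 + n(-252)) - 1*(-95256) = (134776 + 208518)*(-84863 + (3 - 27*(-252))) - 1*(-95256) = 343294*(-84863 + (3 + 6804)) + 95256 = 343294*(-84863 + 6807) + 95256 = 343294*(-78056) + 95256 = -26796156464 + 95256 = -26796061208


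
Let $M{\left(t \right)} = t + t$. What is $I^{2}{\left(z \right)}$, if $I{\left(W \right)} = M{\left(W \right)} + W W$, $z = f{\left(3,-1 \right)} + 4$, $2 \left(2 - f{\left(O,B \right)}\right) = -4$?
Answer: $6400$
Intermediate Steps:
$M{\left(t \right)} = 2 t$
$f{\left(O,B \right)} = 4$ ($f{\left(O,B \right)} = 2 - -2 = 2 + 2 = 4$)
$z = 8$ ($z = 4 + 4 = 8$)
$I{\left(W \right)} = W^{2} + 2 W$ ($I{\left(W \right)} = 2 W + W W = 2 W + W^{2} = W^{2} + 2 W$)
$I^{2}{\left(z \right)} = \left(8 \left(2 + 8\right)\right)^{2} = \left(8 \cdot 10\right)^{2} = 80^{2} = 6400$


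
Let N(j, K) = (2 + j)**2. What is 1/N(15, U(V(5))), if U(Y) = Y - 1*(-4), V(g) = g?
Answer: 1/289 ≈ 0.0034602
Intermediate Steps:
U(Y) = 4 + Y (U(Y) = Y + 4 = 4 + Y)
1/N(15, U(V(5))) = 1/((2 + 15)**2) = 1/(17**2) = 1/289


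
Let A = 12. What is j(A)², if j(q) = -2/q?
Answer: 1/36 ≈ 0.027778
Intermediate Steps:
j(A)² = (-2/12)² = (-2*1/12)² = (-⅙)² = 1/36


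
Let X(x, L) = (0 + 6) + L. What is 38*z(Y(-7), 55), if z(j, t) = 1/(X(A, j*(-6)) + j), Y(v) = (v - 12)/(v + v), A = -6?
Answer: -532/11 ≈ -48.364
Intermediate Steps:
X(x, L) = 6 + L
Y(v) = (-12 + v)/(2*v) (Y(v) = (-12 + v)/((2*v)) = (-12 + v)*(1/(2*v)) = (-12 + v)/(2*v))
z(j, t) = 1/(6 - 5*j) (z(j, t) = 1/((6 + j*(-6)) + j) = 1/((6 - 6*j) + j) = 1/(6 - 5*j))
38*z(Y(-7), 55) = 38*(-1/(-6 + 5*((1/2)*(-12 - 7)/(-7)))) = 38*(-1/(-6 + 5*((1/2)*(-1/7)*(-19)))) = 38*(-1/(-6 + 5*(19/14))) = 38*(-1/(-6 + 95/14)) = 38*(-1/11/14) = 38*(-1*14/11) = 38*(-14/11) = -532/11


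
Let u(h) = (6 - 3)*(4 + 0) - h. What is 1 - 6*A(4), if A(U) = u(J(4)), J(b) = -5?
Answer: -101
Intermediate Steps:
u(h) = 12 - h (u(h) = 3*4 - h = 12 - h)
A(U) = 17 (A(U) = 12 - 1*(-5) = 12 + 5 = 17)
1 - 6*A(4) = 1 - 6*17 = 1 - 102 = -101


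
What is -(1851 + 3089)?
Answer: -4940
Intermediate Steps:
-(1851 + 3089) = -1*4940 = -4940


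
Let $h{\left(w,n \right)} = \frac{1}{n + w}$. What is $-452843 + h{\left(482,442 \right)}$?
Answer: $- \frac{418426931}{924} \approx -4.5284 \cdot 10^{5}$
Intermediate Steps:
$-452843 + h{\left(482,442 \right)} = -452843 + \frac{1}{442 + 482} = -452843 + \frac{1}{924} = - \frac{418426931}{924}$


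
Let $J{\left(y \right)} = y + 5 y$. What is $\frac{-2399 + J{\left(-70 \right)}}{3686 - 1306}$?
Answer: $- \frac{2819}{2380} \approx -1.1845$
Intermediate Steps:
$J{\left(y \right)} = 6 y$
$\frac{-2399 + J{\left(-70 \right)}}{3686 - 1306} = \frac{-2399 + 6 \left(-70\right)}{3686 - 1306} = \frac{-2399 - 420}{2380} = \left(-2819\right) \frac{1}{2380} = - \frac{2819}{2380}$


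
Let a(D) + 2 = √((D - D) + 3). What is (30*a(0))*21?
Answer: -1260 + 630*√3 ≈ -168.81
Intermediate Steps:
a(D) = -2 + √3 (a(D) = -2 + √((D - D) + 3) = -2 + √(0 + 3) = -2 + √3)
(30*a(0))*21 = (30*(-2 + √3))*21 = (-60 + 30*√3)*21 = -1260 + 630*√3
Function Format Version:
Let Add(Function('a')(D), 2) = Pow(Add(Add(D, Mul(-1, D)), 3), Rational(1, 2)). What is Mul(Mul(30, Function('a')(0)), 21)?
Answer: Add(-1260, Mul(630, Pow(3, Rational(1, 2)))) ≈ -168.81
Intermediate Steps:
Function('a')(D) = Add(-2, Pow(3, Rational(1, 2))) (Function('a')(D) = Add(-2, Pow(Add(Add(D, Mul(-1, D)), 3), Rational(1, 2))) = Add(-2, Pow(Add(0, 3), Rational(1, 2))) = Add(-2, Pow(3, Rational(1, 2))))
Mul(Mul(30, Function('a')(0)), 21) = Mul(Mul(30, Add(-2, Pow(3, Rational(1, 2)))), 21) = Mul(Add(-60, Mul(30, Pow(3, Rational(1, 2)))), 21) = Add(-1260, Mul(630, Pow(3, Rational(1, 2))))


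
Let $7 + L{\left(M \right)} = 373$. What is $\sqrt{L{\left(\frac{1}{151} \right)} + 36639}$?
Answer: $\sqrt{37005} \approx 192.37$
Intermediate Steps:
$L{\left(M \right)} = 366$ ($L{\left(M \right)} = -7 + 373 = 366$)
$\sqrt{L{\left(\frac{1}{151} \right)} + 36639} = \sqrt{366 + 36639} = \sqrt{37005}$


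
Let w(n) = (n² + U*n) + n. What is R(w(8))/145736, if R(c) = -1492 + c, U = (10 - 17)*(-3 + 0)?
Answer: -313/36434 ≈ -0.0085909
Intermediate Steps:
U = 21 (U = -7*(-3) = 21)
w(n) = n² + 22*n (w(n) = (n² + 21*n) + n = n² + 22*n)
R(w(8))/145736 = (-1492 + 8*(22 + 8))/145736 = (-1492 + 8*30)*(1/145736) = (-1492 + 240)*(1/145736) = -1252*1/145736 = -313/36434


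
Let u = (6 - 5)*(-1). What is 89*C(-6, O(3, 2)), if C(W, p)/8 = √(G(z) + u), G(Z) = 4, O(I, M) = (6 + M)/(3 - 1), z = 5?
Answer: 712*√3 ≈ 1233.2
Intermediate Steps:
O(I, M) = 3 + M/2 (O(I, M) = (6 + M)/2 = (6 + M)*(½) = 3 + M/2)
u = -1 (u = 1*(-1) = -1)
C(W, p) = 8*√3 (C(W, p) = 8*√(4 - 1) = 8*√3)
89*C(-6, O(3, 2)) = 89*(8*√3) = 712*√3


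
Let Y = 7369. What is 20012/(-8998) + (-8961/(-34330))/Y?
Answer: -2531255251081/1138146987230 ≈ -2.2240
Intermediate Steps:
20012/(-8998) + (-8961/(-34330))/Y = 20012/(-8998) - 8961/(-34330)/7369 = 20012*(-1/8998) - 8961*(-1/34330)*(1/7369) = -10006/4499 + (8961/34330)*(1/7369) = -10006/4499 + 8961/252977770 = -2531255251081/1138146987230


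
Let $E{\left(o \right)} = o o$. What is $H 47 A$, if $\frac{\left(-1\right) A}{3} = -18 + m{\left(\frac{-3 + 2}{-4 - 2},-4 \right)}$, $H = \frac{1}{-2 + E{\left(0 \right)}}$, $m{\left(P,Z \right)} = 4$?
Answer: $-987$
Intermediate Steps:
$E{\left(o \right)} = o^{2}$
$H = - \frac{1}{2}$ ($H = \frac{1}{-2 + 0^{2}} = \frac{1}{-2 + 0} = \frac{1}{-2} = - \frac{1}{2} \approx -0.5$)
$A = 42$ ($A = - 3 \left(-18 + 4\right) = \left(-3\right) \left(-14\right) = 42$)
$H 47 A = \left(- \frac{1}{2}\right) 47 \cdot 42 = \left(- \frac{47}{2}\right) 42 = -987$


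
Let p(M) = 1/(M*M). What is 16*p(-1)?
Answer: 16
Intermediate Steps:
p(M) = M⁻²
16*p(-1) = 16/(-1)² = 16*1 = 16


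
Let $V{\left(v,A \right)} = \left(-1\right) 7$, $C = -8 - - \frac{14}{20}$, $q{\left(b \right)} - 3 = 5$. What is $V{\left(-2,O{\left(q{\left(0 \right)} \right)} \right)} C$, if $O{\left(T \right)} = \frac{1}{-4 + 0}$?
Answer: $\frac{511}{10} \approx 51.1$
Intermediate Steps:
$q{\left(b \right)} = 8$ ($q{\left(b \right)} = 3 + 5 = 8$)
$O{\left(T \right)} = - \frac{1}{4}$ ($O{\left(T \right)} = \frac{1}{-4} = - \frac{1}{4}$)
$C = - \frac{73}{10}$ ($C = -8 - \left(-14\right) \frac{1}{20} = -8 - - \frac{7}{10} = -8 + \frac{7}{10} = - \frac{73}{10} \approx -7.3$)
$V{\left(v,A \right)} = -7$
$V{\left(-2,O{\left(q{\left(0 \right)} \right)} \right)} C = \left(-7\right) \left(- \frac{73}{10}\right) = \frac{511}{10}$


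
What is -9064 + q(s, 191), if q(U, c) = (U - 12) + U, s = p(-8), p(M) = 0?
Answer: -9076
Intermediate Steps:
s = 0
q(U, c) = -12 + 2*U (q(U, c) = (-12 + U) + U = -12 + 2*U)
-9064 + q(s, 191) = -9064 + (-12 + 2*0) = -9064 + (-12 + 0) = -9064 - 12 = -9076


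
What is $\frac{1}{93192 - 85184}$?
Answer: $\frac{1}{8008} \approx 0.00012488$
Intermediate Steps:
$\frac{1}{93192 - 85184} = \frac{1}{8008}$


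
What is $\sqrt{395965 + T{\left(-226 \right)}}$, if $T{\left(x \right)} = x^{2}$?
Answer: $\sqrt{447041} \approx 668.61$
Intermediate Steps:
$\sqrt{395965 + T{\left(-226 \right)}} = \sqrt{395965 + \left(-226\right)^{2}} = \sqrt{395965 + 51076} = \sqrt{447041}$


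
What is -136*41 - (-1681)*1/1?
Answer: -3895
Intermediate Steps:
-136*41 - (-1681)*1/1 = -5576 - (-1681)*1*1 = -5576 - (-1681) = -5576 - 1*(-1681) = -5576 + 1681 = -3895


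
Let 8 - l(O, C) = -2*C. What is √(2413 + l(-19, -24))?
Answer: √2373 ≈ 48.713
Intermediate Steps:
l(O, C) = 8 + 2*C (l(O, C) = 8 - (-2)*C = 8 + 2*C)
√(2413 + l(-19, -24)) = √(2413 + (8 + 2*(-24))) = √(2413 + (8 - 48)) = √(2413 - 40) = √2373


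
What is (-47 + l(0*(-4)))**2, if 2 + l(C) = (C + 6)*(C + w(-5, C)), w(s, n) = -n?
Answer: 2401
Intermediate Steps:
l(C) = -2 (l(C) = -2 + (C + 6)*(C - C) = -2 + (6 + C)*0 = -2 + 0 = -2)
(-47 + l(0*(-4)))**2 = (-47 - 2)**2 = (-49)**2 = 2401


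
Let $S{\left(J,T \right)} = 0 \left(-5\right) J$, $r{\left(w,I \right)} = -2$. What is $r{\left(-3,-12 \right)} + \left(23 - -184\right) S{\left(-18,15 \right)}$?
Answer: $-2$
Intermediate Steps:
$S{\left(J,T \right)} = 0$ ($S{\left(J,T \right)} = 0 J = 0$)
$r{\left(-3,-12 \right)} + \left(23 - -184\right) S{\left(-18,15 \right)} = -2 + \left(23 - -184\right) 0 = -2 + \left(23 + 184\right) 0 = -2 + 207 \cdot 0 = -2 + 0 = -2$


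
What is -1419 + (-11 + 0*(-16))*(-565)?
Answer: 4796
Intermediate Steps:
-1419 + (-11 + 0*(-16))*(-565) = -1419 + (-11 + 0)*(-565) = -1419 - 11*(-565) = -1419 + 6215 = 4796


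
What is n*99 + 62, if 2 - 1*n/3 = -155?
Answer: 46691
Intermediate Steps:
n = 471 (n = 6 - 3*(-155) = 6 + 465 = 471)
n*99 + 62 = 471*99 + 62 = 46629 + 62 = 46691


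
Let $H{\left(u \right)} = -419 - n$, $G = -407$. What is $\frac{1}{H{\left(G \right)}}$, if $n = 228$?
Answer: $- \frac{1}{647} \approx -0.0015456$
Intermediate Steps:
$H{\left(u \right)} = -647$ ($H{\left(u \right)} = -419 - 228 = -647$)
$\frac{1}{H{\left(G \right)}} = \frac{1}{-647} = - \frac{1}{647}$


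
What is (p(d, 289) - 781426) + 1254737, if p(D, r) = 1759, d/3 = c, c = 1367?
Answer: 475070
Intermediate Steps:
d = 4101 (d = 3*1367 = 4101)
(p(d, 289) - 781426) + 1254737 = (1759 - 781426) + 1254737 = -779667 + 1254737 = 475070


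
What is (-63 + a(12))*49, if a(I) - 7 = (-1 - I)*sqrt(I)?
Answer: -2744 - 1274*sqrt(3) ≈ -4950.6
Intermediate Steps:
a(I) = 7 + sqrt(I)*(-1 - I) (a(I) = 7 + (-1 - I)*sqrt(I) = 7 + sqrt(I)*(-1 - I))
(-63 + a(12))*49 = (-63 + (7 - sqrt(12) - 12**(3/2)))*49 = (-63 + (7 - 2*sqrt(3) - 24*sqrt(3)))*49 = (-63 + (7 - 26*sqrt(3)))*49 = (-56 - 26*sqrt(3))*49 = -2744 - 1274*sqrt(3)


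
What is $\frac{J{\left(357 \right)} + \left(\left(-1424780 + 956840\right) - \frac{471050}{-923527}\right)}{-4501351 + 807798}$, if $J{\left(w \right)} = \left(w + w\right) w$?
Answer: $\frac{998728772}{17315207723} \approx 0.057679$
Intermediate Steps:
$J{\left(w \right)} = 2 w^{2}$ ($J{\left(w \right)} = 2 w w = 2 w^{2}$)
$\frac{J{\left(357 \right)} + \left(\left(-1424780 + 956840\right) - \frac{471050}{-923527}\right)}{-4501351 + 807798} = \frac{2 \cdot 357^{2} + \left(\left(-1424780 + 956840\right) - \frac{471050}{-923527}\right)}{-4501351 + 807798} = \frac{2 \cdot 127449 - \frac{432154753330}{923527}}{-3693553} = \left(254898 + \left(-467940 + \frac{471050}{923527}\right)\right) \left(- \frac{1}{3693553}\right) = \left(254898 - \frac{432154753330}{923527}\right) \left(- \frac{1}{3693553}\right) = \left(- \frac{196749568084}{923527}\right) \left(- \frac{1}{3693553}\right) = \frac{998728772}{17315207723}$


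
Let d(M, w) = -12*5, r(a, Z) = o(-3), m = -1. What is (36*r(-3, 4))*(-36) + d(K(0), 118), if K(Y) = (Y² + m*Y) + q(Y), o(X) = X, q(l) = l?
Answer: 3828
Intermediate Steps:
r(a, Z) = -3
K(Y) = Y² (K(Y) = (Y² - Y) + Y = Y²)
d(M, w) = -60
(36*r(-3, 4))*(-36) + d(K(0), 118) = (36*(-3))*(-36) - 60 = -108*(-36) - 60 = 3888 - 60 = 3828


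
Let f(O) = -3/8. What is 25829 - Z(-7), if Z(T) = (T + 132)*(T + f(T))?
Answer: 214007/8 ≈ 26751.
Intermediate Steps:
f(O) = -3/8 (f(O) = -3*⅛ = -3/8)
Z(T) = (132 + T)*(-3/8 + T) (Z(T) = (T + 132)*(T - 3/8) = (132 + T)*(-3/8 + T))
25829 - Z(-7) = 25829 - (-99/2 + (-7)² + (1053/8)*(-7)) = 25829 - (-99/2 + 49 - 7371/8) = 25829 - 1*(-7375/8) = 25829 + 7375/8 = 214007/8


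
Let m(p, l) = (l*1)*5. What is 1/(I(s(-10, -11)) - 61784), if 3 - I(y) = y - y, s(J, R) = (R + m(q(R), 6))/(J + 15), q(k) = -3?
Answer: -1/61781 ≈ -1.6186e-5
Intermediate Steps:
m(p, l) = 5*l (m(p, l) = l*5 = 5*l)
s(J, R) = (30 + R)/(15 + J) (s(J, R) = (R + 5*6)/(J + 15) = (R + 30)/(15 + J) = (30 + R)/(15 + J))
I(y) = 3 (I(y) = 3 - (y - y) = 3 - 1*0 = 3 + 0 = 3)
1/(I(s(-10, -11)) - 61784) = 1/(3 - 61784) = 1/(-61781) = -1/61781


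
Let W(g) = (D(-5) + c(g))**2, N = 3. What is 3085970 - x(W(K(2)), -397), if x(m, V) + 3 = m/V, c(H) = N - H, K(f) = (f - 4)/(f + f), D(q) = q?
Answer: 4900525133/1588 ≈ 3.0860e+6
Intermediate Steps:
K(f) = (-4 + f)/(2*f) (K(f) = (-4 + f)/((2*f)) = (-4 + f)*(1/(2*f)) = (-4 + f)/(2*f))
c(H) = 3 - H
W(g) = (-2 - g)**2 (W(g) = (-5 + (3 - g))**2 = (-2 - g)**2)
x(m, V) = -3 + m/V
3085970 - x(W(K(2)), -397) = 3085970 - (-3 + (2 + (1/2)*(-4 + 2)/2)**2/(-397)) = 3085970 - (-3 + (2 + (1/2)*(1/2)*(-2))**2*(-1/397)) = 3085970 - (-3 + (2 - 1/2)**2*(-1/397)) = 3085970 - (-3 + (3/2)**2*(-1/397)) = 3085970 - (-3 + (9/4)*(-1/397)) = 3085970 - (-3 - 9/1588) = 3085970 - 1*(-4773/1588) = 3085970 + 4773/1588 = 4900525133/1588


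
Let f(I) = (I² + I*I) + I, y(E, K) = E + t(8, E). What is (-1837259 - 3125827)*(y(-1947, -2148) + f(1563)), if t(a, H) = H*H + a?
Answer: -43061575440906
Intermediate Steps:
t(a, H) = a + H² (t(a, H) = H² + a = a + H²)
y(E, K) = 8 + E + E² (y(E, K) = E + (8 + E²) = 8 + E + E²)
f(I) = I + 2*I² (f(I) = (I² + I²) + I = 2*I² + I = I + 2*I²)
(-1837259 - 3125827)*(y(-1947, -2148) + f(1563)) = (-1837259 - 3125827)*((8 - 1947 + (-1947)²) + 1563*(1 + 2*1563)) = -4963086*((8 - 1947 + 3790809) + 1563*(1 + 3126)) = -4963086*(3788870 + 1563*3127) = -4963086*(3788870 + 4887501) = -4963086*8676371 = -43061575440906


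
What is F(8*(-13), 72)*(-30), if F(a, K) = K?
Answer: -2160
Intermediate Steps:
F(8*(-13), 72)*(-30) = 72*(-30) = -2160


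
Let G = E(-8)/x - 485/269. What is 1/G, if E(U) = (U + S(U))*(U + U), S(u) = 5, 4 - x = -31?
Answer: -9415/4063 ≈ -2.3173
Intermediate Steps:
x = 35 (x = 4 - 1*(-31) = 4 + 31 = 35)
E(U) = 2*U*(5 + U) (E(U) = (U + 5)*(U + U) = (5 + U)*(2*U) = 2*U*(5 + U))
G = -4063/9415 (G = (2*(-8)*(5 - 8))/35 - 485/269 = (2*(-8)*(-3))*(1/35) - 485*1/269 = 48*(1/35) - 485/269 = 48/35 - 485/269 = -4063/9415 ≈ -0.43155)
1/G = 1/(-4063/9415) = -9415/4063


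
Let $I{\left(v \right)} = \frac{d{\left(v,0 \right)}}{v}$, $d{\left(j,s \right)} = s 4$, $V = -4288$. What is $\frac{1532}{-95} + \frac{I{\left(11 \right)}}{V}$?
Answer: $- \frac{1532}{95} \approx -16.126$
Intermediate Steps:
$d{\left(j,s \right)} = 4 s$
$I{\left(v \right)} = 0$ ($I{\left(v \right)} = \frac{4 \cdot 0}{v} = \frac{0}{v} = 0$)
$\frac{1532}{-95} + \frac{I{\left(11 \right)}}{V} = \frac{1532}{-95} + \frac{0}{-4288} = 1532 \left(- \frac{1}{95}\right) + 0 \left(- \frac{1}{4288}\right) = - \frac{1532}{95} + 0 = - \frac{1532}{95}$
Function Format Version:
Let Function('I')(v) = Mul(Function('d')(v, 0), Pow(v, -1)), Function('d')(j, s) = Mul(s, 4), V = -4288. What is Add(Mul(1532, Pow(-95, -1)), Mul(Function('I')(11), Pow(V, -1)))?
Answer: Rational(-1532, 95) ≈ -16.126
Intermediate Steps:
Function('d')(j, s) = Mul(4, s)
Function('I')(v) = 0 (Function('I')(v) = Mul(Mul(4, 0), Pow(v, -1)) = Mul(0, Pow(v, -1)) = 0)
Add(Mul(1532, Pow(-95, -1)), Mul(Function('I')(11), Pow(V, -1))) = Add(Mul(1532, Pow(-95, -1)), Mul(0, Pow(-4288, -1))) = Add(Mul(1532, Rational(-1, 95)), Mul(0, Rational(-1, 4288))) = Add(Rational(-1532, 95), 0) = Rational(-1532, 95)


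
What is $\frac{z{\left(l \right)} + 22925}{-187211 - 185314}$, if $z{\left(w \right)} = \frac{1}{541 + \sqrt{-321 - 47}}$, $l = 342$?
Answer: $- \frac{6718148866}{109168078725} + \frac{4 i \sqrt{23}}{109168078725} \approx -0.061539 + 1.7572 \cdot 10^{-10} i$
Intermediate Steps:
$z{\left(w \right)} = \frac{1}{541 + 4 i \sqrt{23}}$ ($z{\left(w \right)} = \frac{1}{541 + \sqrt{-368}} = \frac{1}{541 + 4 i \sqrt{23}}$)
$\frac{z{\left(l \right)} + 22925}{-187211 - 185314} = \frac{\left(\frac{541}{293049} - \frac{4 i \sqrt{23}}{293049}\right) + 22925}{-187211 - 185314} = \frac{\frac{6718148866}{293049} - \frac{4 i \sqrt{23}}{293049}}{-372525} = \left(\frac{6718148866}{293049} - \frac{4 i \sqrt{23}}{293049}\right) \left(- \frac{1}{372525}\right) = - \frac{6718148866}{109168078725} + \frac{4 i \sqrt{23}}{109168078725}$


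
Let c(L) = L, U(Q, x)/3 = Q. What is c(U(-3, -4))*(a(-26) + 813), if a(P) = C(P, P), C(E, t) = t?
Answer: -7083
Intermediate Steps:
a(P) = P
U(Q, x) = 3*Q
c(U(-3, -4))*(a(-26) + 813) = (3*(-3))*(-26 + 813) = -9*787 = -7083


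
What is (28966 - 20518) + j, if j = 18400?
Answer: 26848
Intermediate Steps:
(28966 - 20518) + j = (28966 - 20518) + 18400 = 8448 + 18400 = 26848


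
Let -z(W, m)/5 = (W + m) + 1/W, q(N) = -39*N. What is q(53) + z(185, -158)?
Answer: -81475/37 ≈ -2202.0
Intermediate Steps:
z(W, m) = -5*W - 5*m - 5/W (z(W, m) = -5*((W + m) + 1/W) = -5*(W + m + 1/W) = -5*W - 5*m - 5/W)
q(53) + z(185, -158) = -39*53 + 5*(-1 - 1*185*(185 - 158))/185 = -2067 + 5*(1/185)*(-1 - 1*185*27) = -2067 + 5*(1/185)*(-1 - 4995) = -2067 + 5*(1/185)*(-4996) = -2067 - 4996/37 = -81475/37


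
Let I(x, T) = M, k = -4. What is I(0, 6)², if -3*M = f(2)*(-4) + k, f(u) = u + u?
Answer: 400/9 ≈ 44.444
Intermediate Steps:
f(u) = 2*u
M = 20/3 (M = -((2*2)*(-4) - 4)/3 = -(4*(-4) - 4)/3 = -(-16 - 4)/3 = -⅓*(-20) = 20/3 ≈ 6.6667)
I(x, T) = 20/3
I(0, 6)² = (20/3)² = 400/9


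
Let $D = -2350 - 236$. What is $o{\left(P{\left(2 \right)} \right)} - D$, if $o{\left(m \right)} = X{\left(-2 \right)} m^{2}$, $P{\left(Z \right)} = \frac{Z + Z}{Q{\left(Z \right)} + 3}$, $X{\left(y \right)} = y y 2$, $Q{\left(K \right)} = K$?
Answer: $\frac{64778}{25} \approx 2591.1$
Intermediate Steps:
$X{\left(y \right)} = 2 y^{2}$ ($X{\left(y \right)} = y^{2} \cdot 2 = 2 y^{2}$)
$D = -2586$ ($D = -2350 - 236 = -2586$)
$P{\left(Z \right)} = \frac{2 Z}{3 + Z}$ ($P{\left(Z \right)} = \frac{Z + Z}{Z + 3} = \frac{2 Z}{3 + Z}$)
$o{\left(m \right)} = 8 m^{2}$ ($o{\left(m \right)} = 2 \left(-2\right)^{2} m^{2} = 2 \cdot 4 m^{2} = 8 m^{2}$)
$o{\left(P{\left(2 \right)} \right)} - D = 8 \left(2 \cdot 2 \frac{1}{3 + 2}\right)^{2} - -2586 = 8 \left(2 \cdot 2 \cdot \frac{1}{5}\right)^{2} + 2586 = 8 \left(\frac{4}{5}\right)^{2} + 2586 = 8 \cdot \frac{16}{25} + 2586 = \frac{128}{25} + 2586 = \frac{64778}{25}$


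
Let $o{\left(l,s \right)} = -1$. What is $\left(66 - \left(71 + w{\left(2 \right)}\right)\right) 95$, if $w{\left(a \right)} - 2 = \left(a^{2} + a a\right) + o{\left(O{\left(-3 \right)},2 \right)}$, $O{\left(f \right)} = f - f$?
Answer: $-1330$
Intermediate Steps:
$O{\left(f \right)} = 0$
$w{\left(a \right)} = 1 + 2 a^{2}$ ($w{\left(a \right)} = 2 - \left(1 - a^{2} - a a\right) = 2 + \left(\left(a^{2} + a^{2}\right) - 1\right) = 2 + \left(2 a^{2} - 1\right) = 2 + \left(-1 + 2 a^{2}\right) = 1 + 2 a^{2}$)
$\left(66 - \left(71 + w{\left(2 \right)}\right)\right) 95 = \left(66 - \left(72 + 8\right)\right) 95 = \left(66 - 80\right) 95 = \left(-14\right) 95 = -1330$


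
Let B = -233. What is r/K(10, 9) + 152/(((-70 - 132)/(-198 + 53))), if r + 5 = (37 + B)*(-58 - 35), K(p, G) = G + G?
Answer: 2038883/1818 ≈ 1121.5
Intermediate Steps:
K(p, G) = 2*G
r = 18223 (r = -5 + (37 - 233)*(-58 - 35) = -5 - 196*(-93) = -5 + 18228 = 18223)
r/K(10, 9) + 152/(((-70 - 132)/(-198 + 53))) = 18223/((2*9)) + 152/(((-70 - 132)/(-198 + 53))) = 18223/18 + 152/((-202/(-145))) = 18223*(1/18) + 152/((-202*(-1/145))) = 18223/18 + 152/(202/145) = 18223/18 + 152*(145/202) = 18223/18 + 11020/101 = 2038883/1818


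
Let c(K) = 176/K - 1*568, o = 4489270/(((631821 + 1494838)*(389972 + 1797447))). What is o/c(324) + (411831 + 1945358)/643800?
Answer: 126003343320263395085179/34414275846045804001800 ≈ 3.6614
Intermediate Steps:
o = 4489270/4651894303121 (o = 4489270/((2126659*2187419)) = 4489270/4651894303121 ≈ 9.6504e-7)
c(K) = -568 + 176/K (c(K) = 176/K - 568 = -568 + 176/K)
o/c(324) + (411831 + 1945358)/643800 = 4489270/(4651894303121*(-568 + 176/324)) + (411831 + 1945358)/643800 = 4489270/(4651894303121*(-568 + 176*(1/324))) + 2357189*(1/643800) = 4489270/(4651894303121*(-568 + 44/81)) + 2357189/643800 = 4489270/(4651894303121*(-45964/81)) + 2357189/643800 = (4489270/4651894303121)*(-81/45964) + 2357189/643800 = -181815435/106909834874326822 + 2357189/643800 = 126003343320263395085179/34414275846045804001800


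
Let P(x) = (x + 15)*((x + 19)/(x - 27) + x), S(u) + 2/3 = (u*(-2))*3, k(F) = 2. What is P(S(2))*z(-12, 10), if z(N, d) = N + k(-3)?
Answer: 45790/153 ≈ 299.28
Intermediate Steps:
S(u) = -2/3 - 6*u (S(u) = -2/3 + (u*(-2))*3 = -2/3 - 2*u*3 = -2/3 - 6*u)
z(N, d) = 2 + N (z(N, d) = N + 2 = 2 + N)
P(x) = (15 + x)*(x + (19 + x)/(-27 + x)) (P(x) = (15 + x)*((19 + x)/(-27 + x) + x) = (15 + x)*(x + (19 + x)/(-27 + x)))
P(S(2))*z(-12, 10) = ((285 + (-2/3 - 6*2)**3 - 371*(-2/3 - 6*2) - 11*(-2/3 - 6*2)**2)/(-27 + (-2/3 - 6*2)))*(2 - 12) = ((285 + (-2/3 - 12)**3 - 371*(-2/3 - 12) - 11*(-2/3 - 12)**2)/(-27 + (-2/3 - 12)))*(-10) = ((285 + (-38/3)**3 - 371*(-38/3) - 11*(-38/3)**2)/(-27 - 38/3))*(-10) = ((285 - 54872/27 + 14098/3 - 11*1444/9)/(-119/3))*(-10) = -3*(285 - 54872/27 + 14098/3 - 15884/9)/119*(-10) = -3/119*32053/27*(-10) = -4579/153*(-10) = 45790/153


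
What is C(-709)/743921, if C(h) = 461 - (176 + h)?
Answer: 994/743921 ≈ 0.0013362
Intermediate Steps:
C(h) = 285 - h (C(h) = 461 + (-176 - h) = 285 - h)
C(-709)/743921 = (285 - 1*(-709))/743921 = (285 + 709)*(1/743921) = 994*(1/743921) = 994/743921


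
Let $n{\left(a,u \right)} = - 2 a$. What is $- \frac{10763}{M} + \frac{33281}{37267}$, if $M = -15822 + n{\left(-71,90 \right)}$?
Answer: $\frac{922950801}{584346560} \approx 1.5795$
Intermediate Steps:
$M = -15680$ ($M = -15822 - -142 = -15822 + 142 = -15680$)
$- \frac{10763}{M} + \frac{33281}{37267} = - \frac{10763}{-15680} + \frac{33281}{37267} = \left(-10763\right) \left(- \frac{1}{15680}\right) + 33281 \cdot \frac{1}{37267} = \frac{10763}{15680} + \frac{33281}{37267} = \frac{922950801}{584346560}$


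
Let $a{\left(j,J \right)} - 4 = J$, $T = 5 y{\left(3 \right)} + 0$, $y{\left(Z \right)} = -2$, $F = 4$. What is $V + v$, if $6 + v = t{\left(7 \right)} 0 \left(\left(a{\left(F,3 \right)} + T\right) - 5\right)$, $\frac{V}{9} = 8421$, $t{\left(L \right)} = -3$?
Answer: $75783$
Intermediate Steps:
$T = -10$ ($T = 5 \left(-2\right) + 0 = -10 + 0 = -10$)
$a{\left(j,J \right)} = 4 + J$
$V = 75789$ ($V = 9 \cdot 8421 = 75789$)
$v = -6$ ($v = -6 + \left(-3\right) 0 \left(\left(\left(4 + 3\right) - 10\right) - 5\right) = -6 + 0 \left(\left(7 - 10\right) - 5\right) = -6 + 0 \left(-3 - 5\right) = -6 + 0 \left(-8\right) = -6 + 0 = -6$)
$V + v = 75789 - 6 = 75783$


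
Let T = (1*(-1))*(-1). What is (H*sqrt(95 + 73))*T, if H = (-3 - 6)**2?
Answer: 162*sqrt(42) ≈ 1049.9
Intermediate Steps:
H = 81 (H = (-9)**2 = 81)
T = 1 (T = -1*(-1) = 1)
(H*sqrt(95 + 73))*T = (81*sqrt(95 + 73))*1 = (81*sqrt(168))*1 = (81*(2*sqrt(42)))*1 = (162*sqrt(42))*1 = 162*sqrt(42)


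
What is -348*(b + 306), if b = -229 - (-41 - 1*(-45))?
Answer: -25404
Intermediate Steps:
b = -233 (b = -229 - (-41 + 45) = -229 - 1*4 = -229 - 4 = -233)
-348*(b + 306) = -348*(-233 + 306) = -348*73 = -25404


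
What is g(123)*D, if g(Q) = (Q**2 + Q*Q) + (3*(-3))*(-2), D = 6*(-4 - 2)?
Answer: -1089936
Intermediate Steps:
D = -36 (D = 6*(-6) = -36)
g(Q) = 18 + 2*Q**2 (g(Q) = (Q**2 + Q**2) - 9*(-2) = 2*Q**2 + 18 = 18 + 2*Q**2)
g(123)*D = (18 + 2*123**2)*(-36) = (18 + 2*15129)*(-36) = (18 + 30258)*(-36) = 30276*(-36) = -1089936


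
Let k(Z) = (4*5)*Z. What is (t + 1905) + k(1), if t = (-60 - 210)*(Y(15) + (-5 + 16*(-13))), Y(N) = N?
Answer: 55385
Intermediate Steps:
k(Z) = 20*Z
t = 53460 (t = (-60 - 210)*(15 + (-5 + 16*(-13))) = -270*(15 + (-5 - 208)) = -270*(15 - 213) = -270*(-198) = 53460)
(t + 1905) + k(1) = (53460 + 1905) + 20*1 = 55365 + 20 = 55385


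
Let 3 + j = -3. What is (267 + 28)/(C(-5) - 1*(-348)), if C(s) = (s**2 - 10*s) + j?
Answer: 295/417 ≈ 0.70743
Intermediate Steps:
j = -6 (j = -3 - 3 = -6)
C(s) = -6 + s**2 - 10*s (C(s) = (s**2 - 10*s) - 6 = -6 + s**2 - 10*s)
(267 + 28)/(C(-5) - 1*(-348)) = (267 + 28)/((-6 + (-5)**2 - 10*(-5)) - 1*(-348)) = 295/((-6 + 25 + 50) + 348) = 295/(69 + 348) = 295/417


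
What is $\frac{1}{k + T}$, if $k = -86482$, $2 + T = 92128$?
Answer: $\frac{1}{5644} \approx 0.00017718$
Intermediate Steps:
$T = 92126$ ($T = -2 + 92128 = 92126$)
$\frac{1}{k + T} = \frac{1}{-86482 + 92126} = \frac{1}{5644}$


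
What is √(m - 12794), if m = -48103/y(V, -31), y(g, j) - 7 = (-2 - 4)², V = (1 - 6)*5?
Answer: I*√25724535/43 ≈ 117.95*I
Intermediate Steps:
V = -25 (V = -5*5 = -25)
y(g, j) = 43 (y(g, j) = 7 + (-2 - 4)² = 7 + (-6)² = 7 + 36 = 43)
m = -48103/43 ≈ -1118.7
√(m - 12794) = √(-48103/43 - 12794) = √(-598245/43) = I*√25724535/43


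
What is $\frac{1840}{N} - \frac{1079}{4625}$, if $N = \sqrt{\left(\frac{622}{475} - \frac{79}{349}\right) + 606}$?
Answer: $- \frac{1079}{4625} + \frac{9200 \sqrt{667338555093}}{100639203} \approx 74.445$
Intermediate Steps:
$N = \frac{\sqrt{667338555093}}{33155}$ ($N = \sqrt{\left(622 \cdot \frac{1}{475} - \frac{79}{349}\right) + 606} = \sqrt{\left(\frac{622}{475} - \frac{79}{349}\right) + 606} = \sqrt{\frac{179553}{165775} + 606} = \sqrt{\frac{100639203}{165775}} = \frac{\sqrt{667338555093}}{33155} \approx 24.639$)
$\frac{1840}{N} - \frac{1079}{4625} = \frac{1840}{\frac{1}{33155} \sqrt{667338555093}} - \frac{1079}{4625} = 1840 \frac{5 \sqrt{667338555093}}{100639203} - \frac{1079}{4625} = \frac{9200 \sqrt{667338555093}}{100639203} - \frac{1079}{4625} = - \frac{1079}{4625} + \frac{9200 \sqrt{667338555093}}{100639203}$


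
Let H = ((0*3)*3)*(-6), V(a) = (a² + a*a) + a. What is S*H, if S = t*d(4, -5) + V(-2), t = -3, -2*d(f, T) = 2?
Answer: 0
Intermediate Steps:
d(f, T) = -1 (d(f, T) = -½*2 = -1)
V(a) = a + 2*a² (V(a) = (a² + a²) + a = 2*a² + a = a + 2*a²)
H = 0 (H = (0*3)*(-6) = 0*(-6) = 0)
S = 9 (S = -3*(-1) - 2*(1 + 2*(-2)) = 3 - 2*(1 - 4) = 3 - 2*(-3) = 3 + 6 = 9)
S*H = 9*0 = 0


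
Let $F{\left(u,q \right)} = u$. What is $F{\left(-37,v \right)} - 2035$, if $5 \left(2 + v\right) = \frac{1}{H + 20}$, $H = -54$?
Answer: $-2072$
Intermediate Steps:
$v = - \frac{341}{170}$ ($v = -2 + \frac{1}{5 \left(-54 + 20\right)} = -2 + \frac{1}{5 \left(-34\right)} = -2 + \frac{1}{5} \left(- \frac{1}{34}\right) = -2 - \frac{1}{170} = - \frac{341}{170} \approx -2.0059$)
$F{\left(-37,v \right)} - 2035 = -37 - 2035 = -2072$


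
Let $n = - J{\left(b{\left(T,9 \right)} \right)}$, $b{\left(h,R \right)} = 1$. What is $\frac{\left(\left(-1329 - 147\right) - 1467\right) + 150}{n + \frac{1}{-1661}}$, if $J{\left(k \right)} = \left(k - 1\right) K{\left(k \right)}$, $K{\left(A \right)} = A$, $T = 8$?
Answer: $4639173$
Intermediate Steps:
$J{\left(k \right)} = k \left(-1 + k\right)$ ($J{\left(k \right)} = \left(k - 1\right) k = \left(-1 + k\right) k = k \left(-1 + k\right)$)
$n = 0$ ($n = - 1 \left(-1 + 1\right) = - 1 \cdot 0 = \left(-1\right) 0 = 0$)
$\frac{\left(\left(-1329 - 147\right) - 1467\right) + 150}{n + \frac{1}{-1661}} = \frac{\left(\left(-1329 - 147\right) - 1467\right) + 150}{0 + \frac{1}{-1661}} = \frac{\left(-1476 - 1467\right) + 150}{0 - \frac{1}{1661}} = \frac{-2943 + 150}{- \frac{1}{1661}} = \left(-2793\right) \left(-1661\right) = 4639173$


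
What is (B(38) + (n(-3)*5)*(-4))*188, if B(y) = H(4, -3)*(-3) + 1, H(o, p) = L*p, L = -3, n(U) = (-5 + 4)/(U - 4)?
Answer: -37976/7 ≈ -5425.1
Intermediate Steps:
n(U) = -1/(-4 + U)
H(o, p) = -3*p
B(y) = -26 (B(y) = -3*(-3)*(-3) + 1 = 9*(-3) + 1 = -27 + 1 = -26)
(B(38) + (n(-3)*5)*(-4))*188 = (-26 + (-1/(-4 - 3)*5)*(-4))*188 = (-26 + (-1/(-7)*5)*(-4))*188 = (-26 + (-1*(-⅐)*5)*(-4))*188 = (-26 + ((⅐)*5)*(-4))*188 = (-26 + (5/7)*(-4))*188 = (-26 - 20/7)*188 = -202/7*188 = -37976/7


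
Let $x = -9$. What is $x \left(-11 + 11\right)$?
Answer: $0$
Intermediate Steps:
$x \left(-11 + 11\right) = - 9 \left(-11 + 11\right) = \left(-9\right) 0 = 0$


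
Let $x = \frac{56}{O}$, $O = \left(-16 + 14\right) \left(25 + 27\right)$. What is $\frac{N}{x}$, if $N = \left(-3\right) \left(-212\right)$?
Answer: $- \frac{8268}{7} \approx -1181.1$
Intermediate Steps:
$O = -104$ ($O = \left(-2\right) 52 = -104$)
$x = - \frac{7}{13}$ ($x = \frac{56}{-104} = 56 \left(- \frac{1}{104}\right) = - \frac{7}{13} \approx -0.53846$)
$N = 636$
$\frac{N}{x} = \frac{1}{- \frac{7}{13}} \cdot 636 = \left(- \frac{13}{7}\right) 636 = - \frac{8268}{7}$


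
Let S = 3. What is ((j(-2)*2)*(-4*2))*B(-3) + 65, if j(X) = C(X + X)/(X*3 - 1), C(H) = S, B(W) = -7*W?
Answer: 209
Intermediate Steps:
C(H) = 3
j(X) = 3/(-1 + 3*X) (j(X) = 3/(X*3 - 1) = 3/(3*X - 1) = 3/(-1 + 3*X))
((j(-2)*2)*(-4*2))*B(-3) + 65 = (((3/(-1 + 3*(-2)))*2)*(-4*2))*(-7*(-3)) + 65 = (((3/(-1 - 6))*2)*(-8))*21 + 65 = (((3/(-7))*2)*(-8))*21 + 65 = (((3*(-⅐))*2)*(-8))*21 + 65 = (-3/7*2*(-8))*21 + 65 = -6/7*(-8)*21 + 65 = (48/7)*21 + 65 = 144 + 65 = 209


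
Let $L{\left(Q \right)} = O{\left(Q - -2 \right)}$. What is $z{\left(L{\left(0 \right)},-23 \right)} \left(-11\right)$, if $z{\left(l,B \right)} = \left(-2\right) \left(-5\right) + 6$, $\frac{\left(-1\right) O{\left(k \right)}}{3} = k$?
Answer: $-176$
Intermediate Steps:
$O{\left(k \right)} = - 3 k$
$L{\left(Q \right)} = -6 - 3 Q$ ($L{\left(Q \right)} = - 3 \left(Q - -2\right) = - 3 \left(Q + 2\right) = - 3 \left(2 + Q\right) = -6 - 3 Q$)
$z{\left(l,B \right)} = 16$ ($z{\left(l,B \right)} = 10 + 6 = 16$)
$z{\left(L{\left(0 \right)},-23 \right)} \left(-11\right) = 16 \left(-11\right) = -176$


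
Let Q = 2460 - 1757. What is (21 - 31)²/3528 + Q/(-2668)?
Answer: -276673/1176588 ≈ -0.23515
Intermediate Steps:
Q = 703
(21 - 31)²/3528 + Q/(-2668) = (21 - 31)²/3528 + 703/(-2668) = (-10)²*(1/3528) + 703*(-1/2668) = 100*(1/3528) - 703/2668 = 25/882 - 703/2668 = -276673/1176588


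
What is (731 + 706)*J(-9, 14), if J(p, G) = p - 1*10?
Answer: -27303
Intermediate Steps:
J(p, G) = -10 + p (J(p, G) = p - 10 = -10 + p)
(731 + 706)*J(-9, 14) = (731 + 706)*(-10 - 9) = 1437*(-19) = -27303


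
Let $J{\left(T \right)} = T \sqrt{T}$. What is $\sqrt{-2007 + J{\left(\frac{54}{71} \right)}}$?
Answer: $\frac{3 \sqrt{-1124143 + 18 \sqrt{426}}}{71} \approx 44.792 i$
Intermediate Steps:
$J{\left(T \right)} = T^{\frac{3}{2}}$
$\sqrt{-2007 + J{\left(\frac{54}{71} \right)}} = \sqrt{-2007 + \left(\frac{54}{71}\right)^{\frac{3}{2}}} = \sqrt{-2007 + \frac{162 \sqrt{426}}{5041}}$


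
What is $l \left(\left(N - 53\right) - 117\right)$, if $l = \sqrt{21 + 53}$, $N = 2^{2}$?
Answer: $- 166 \sqrt{74} \approx -1428.0$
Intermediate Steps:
$N = 4$
$l = \sqrt{74} \approx 8.6023$
$l \left(\left(N - 53\right) - 117\right) = \sqrt{74} \left(\left(4 - 53\right) - 117\right) = \sqrt{74} \left(-49 - 117\right) = \sqrt{74} \left(-166\right) = - 166 \sqrt{74}$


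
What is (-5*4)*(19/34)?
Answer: -190/17 ≈ -11.176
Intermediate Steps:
(-5*4)*(19/34) = -380/34 = -20*19/34 = -190/17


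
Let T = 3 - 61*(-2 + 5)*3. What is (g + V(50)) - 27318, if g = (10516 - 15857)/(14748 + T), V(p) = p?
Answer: -387265477/14202 ≈ -27268.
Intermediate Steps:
T = -546 (T = 3 - 183*3 = 3 - 61*9 = 3 - 549 = -546)
g = -5341/14202 (g = (10516 - 15857)/(14748 - 546) = -5341/14202 ≈ -0.37607)
(g + V(50)) - 27318 = (-5341/14202 + 50) - 27318 = 704759/14202 - 27318 = -387265477/14202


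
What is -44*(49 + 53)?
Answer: -4488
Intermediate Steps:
-44*(49 + 53) = -44*102 = -4488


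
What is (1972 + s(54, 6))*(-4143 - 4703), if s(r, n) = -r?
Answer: -16966628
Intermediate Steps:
(1972 + s(54, 6))*(-4143 - 4703) = (1972 - 1*54)*(-4143 - 4703) = (1972 - 54)*(-8846) = 1918*(-8846) = -16966628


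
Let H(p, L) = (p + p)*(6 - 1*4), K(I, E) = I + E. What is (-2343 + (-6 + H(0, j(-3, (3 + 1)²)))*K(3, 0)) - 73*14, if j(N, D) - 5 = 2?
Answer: -3383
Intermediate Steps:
K(I, E) = E + I
j(N, D) = 7 (j(N, D) = 5 + 2 = 7)
H(p, L) = 4*p (H(p, L) = (2*p)*(6 - 4) = (2*p)*2 = 4*p)
(-2343 + (-6 + H(0, j(-3, (3 + 1)²)))*K(3, 0)) - 73*14 = (-2343 + (-6 + 4*0)*(0 + 3)) - 73*14 = (-2343 + (-6 + 0)*3) - 1022 = (-2343 - 6*3) - 1022 = (-2343 - 18) - 1022 = -2361 - 1022 = -3383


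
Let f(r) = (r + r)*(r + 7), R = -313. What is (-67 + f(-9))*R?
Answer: 9703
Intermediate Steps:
f(r) = 2*r*(7 + r) (f(r) = (2*r)*(7 + r) = 2*r*(7 + r))
(-67 + f(-9))*R = (-67 + 2*(-9)*(7 - 9))*(-313) = (-67 + 2*(-9)*(-2))*(-313) = (-67 + 36)*(-313) = -31*(-313) = 9703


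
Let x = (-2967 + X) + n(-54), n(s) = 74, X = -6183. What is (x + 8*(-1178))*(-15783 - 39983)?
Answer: 1031671000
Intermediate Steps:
x = -9076 (x = (-2967 - 6183) + 74 = -9150 + 74 = -9076)
(x + 8*(-1178))*(-15783 - 39983) = (-9076 + 8*(-1178))*(-15783 - 39983) = (-9076 - 9424)*(-55766) = -18500*(-55766) = 1031671000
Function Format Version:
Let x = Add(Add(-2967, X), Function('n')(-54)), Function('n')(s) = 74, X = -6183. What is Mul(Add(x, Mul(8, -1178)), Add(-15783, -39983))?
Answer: 1031671000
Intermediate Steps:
x = -9076 (x = Add(Add(-2967, -6183), 74) = Add(-9150, 74) = -9076)
Mul(Add(x, Mul(8, -1178)), Add(-15783, -39983)) = Mul(Add(-9076, Mul(8, -1178)), Add(-15783, -39983)) = Mul(Add(-9076, -9424), -55766) = Mul(-18500, -55766) = 1031671000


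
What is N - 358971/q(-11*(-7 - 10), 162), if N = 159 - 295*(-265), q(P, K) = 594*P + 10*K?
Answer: 2942575387/37566 ≈ 78331.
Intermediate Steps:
q(P, K) = 10*K + 594*P
N = 78334 (N = 159 + 78175 = 78334)
N - 358971/q(-11*(-7 - 10), 162) = 78334 - 358971/(10*162 + 594*(-11*(-7 - 10))) = 78334 - 358971/(1620 + 594*(-11*(-17))) = 78334 - 358971/(1620 + 594*187) = 78334 - 358971/(1620 + 111078) = 78334 - 358971/112698 = 78334 - 358971*1/112698 = 78334 - 119657/37566 = 2942575387/37566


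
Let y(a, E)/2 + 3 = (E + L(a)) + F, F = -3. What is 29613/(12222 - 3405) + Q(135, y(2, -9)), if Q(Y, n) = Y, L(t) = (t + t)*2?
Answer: 406636/2939 ≈ 138.36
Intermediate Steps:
L(t) = 4*t (L(t) = (2*t)*2 = 4*t)
y(a, E) = -12 + 2*E + 8*a (y(a, E) = -6 + 2*((E + 4*a) - 3) = -6 + 2*(-3 + E + 4*a) = -6 + (-6 + 2*E + 8*a) = -12 + 2*E + 8*a)
29613/(12222 - 3405) + Q(135, y(2, -9)) = 29613/(12222 - 3405) + 135 = 29613/8817 + 135 = 29613*(1/8817) + 135 = 9871/2939 + 135 = 406636/2939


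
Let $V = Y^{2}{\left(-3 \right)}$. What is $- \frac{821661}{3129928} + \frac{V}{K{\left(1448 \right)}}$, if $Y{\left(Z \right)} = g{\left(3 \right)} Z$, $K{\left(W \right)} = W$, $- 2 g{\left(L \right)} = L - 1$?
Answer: $- \frac{18149934}{70814621} \approx -0.2563$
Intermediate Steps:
$g{\left(L \right)} = \frac{1}{2} - \frac{L}{2}$ ($g{\left(L \right)} = - \frac{L - 1}{2} = - \frac{-1 + L}{2} = \frac{1}{2} - \frac{L}{2}$)
$Y{\left(Z \right)} = - Z$ ($Y{\left(Z \right)} = \left(\frac{1}{2} - \frac{3}{2}\right) Z = - Z$)
$V = 9$ ($V = \left(\left(-1\right) \left(-3\right)\right)^{2} = 3^{2} = 9$)
$- \frac{821661}{3129928} + \frac{V}{K{\left(1448 \right)}} = - \frac{821661}{3129928} + \frac{9}{1448} = - \frac{18149934}{70814621}$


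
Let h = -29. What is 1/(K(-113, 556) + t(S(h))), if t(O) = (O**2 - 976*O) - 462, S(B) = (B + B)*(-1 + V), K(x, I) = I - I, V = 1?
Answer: -1/462 ≈ -0.0021645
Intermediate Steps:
K(x, I) = 0
S(B) = 0 (S(B) = (B + B)*(-1 + 1) = (2*B)*0 = 0)
t(O) = -462 + O**2 - 976*O
1/(K(-113, 556) + t(S(h))) = 1/(0 + (-462 + 0**2 - 976*0)) = 1/(0 + (-462 + 0 + 0)) = 1/(0 - 462) = 1/(-462) = -1/462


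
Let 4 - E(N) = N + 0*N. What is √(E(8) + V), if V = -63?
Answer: I*√67 ≈ 8.1853*I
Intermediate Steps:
E(N) = 4 - N (E(N) = 4 - (N + 0*N) = 4 - (N + 0) = 4 - N)
√(E(8) + V) = √((4 - 1*8) - 63) = √((4 - 8) - 63) = √(-4 - 63) = √(-67) = I*√67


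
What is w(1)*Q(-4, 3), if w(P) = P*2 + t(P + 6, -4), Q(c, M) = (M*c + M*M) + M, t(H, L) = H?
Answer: 0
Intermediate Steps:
Q(c, M) = M + M² + M*c (Q(c, M) = (M*c + M²) + M = (M² + M*c) + M = M + M² + M*c)
w(P) = 6 + 3*P (w(P) = P*2 + (P + 6) = 2*P + (6 + P) = 6 + 3*P)
w(1)*Q(-4, 3) = (6 + 3*1)*(3*(1 + 3 - 4)) = (6 + 3)*(3*0) = 9*0 = 0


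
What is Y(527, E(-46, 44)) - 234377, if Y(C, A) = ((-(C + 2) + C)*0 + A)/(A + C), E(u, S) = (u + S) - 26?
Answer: -116954151/499 ≈ -2.3438e+5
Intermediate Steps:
E(u, S) = -26 + S + u (E(u, S) = (S + u) - 26 = -26 + S + u)
Y(C, A) = A/(A + C) (Y(C, A) = ((-(2 + C) + C)*0 + A)/(A + C) = (((-2 - C) + C)*0 + A)/(A + C) = (-2*0 + A)/(A + C) = (0 + A)/(A + C) = A/(A + C))
Y(527, E(-46, 44)) - 234377 = (-26 + 44 - 46)/((-26 + 44 - 46) + 527) - 234377 = -28/(-28 + 527) - 234377 = -28/499 - 234377 = -116954151/499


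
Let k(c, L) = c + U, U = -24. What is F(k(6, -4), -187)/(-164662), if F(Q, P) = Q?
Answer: 9/82331 ≈ 0.00010931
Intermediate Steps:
k(c, L) = -24 + c (k(c, L) = c - 24 = -24 + c)
F(k(6, -4), -187)/(-164662) = (-24 + 6)/(-164662) = -18*(-1/164662) = 9/82331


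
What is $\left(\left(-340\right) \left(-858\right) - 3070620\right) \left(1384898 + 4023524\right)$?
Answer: $-15029463895800$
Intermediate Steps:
$\left(\left(-340\right) \left(-858\right) - 3070620\right) \left(1384898 + 4023524\right) = \left(291720 - 3070620\right) 5408422 = \left(-2778900\right) 5408422 = -15029463895800$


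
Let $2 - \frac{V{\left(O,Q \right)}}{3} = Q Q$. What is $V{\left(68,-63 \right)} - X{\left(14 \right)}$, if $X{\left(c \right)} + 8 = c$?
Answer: $-11907$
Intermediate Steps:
$X{\left(c \right)} = -8 + c$
$V{\left(O,Q \right)} = 6 - 3 Q^{2}$ ($V{\left(O,Q \right)} = 6 - 3 Q Q = 6 - 3 Q^{2}$)
$V{\left(68,-63 \right)} - X{\left(14 \right)} = \left(6 - 3 \left(-63\right)^{2}\right) - \left(-8 + 14\right) = \left(6 - 11907\right) - 6 = -11901 - 6 = -11907$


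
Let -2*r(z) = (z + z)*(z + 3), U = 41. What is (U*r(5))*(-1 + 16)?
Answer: -24600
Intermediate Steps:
r(z) = -z*(3 + z) (r(z) = -(z + z)*(z + 3)/2 = -2*z*(3 + z)/2 = -z*(3 + z))
(U*r(5))*(-1 + 16) = (41*(-1*5*(3 + 5)))*(-1 + 16) = (41*(-1*5*8))*15 = (41*(-40))*15 = -1640*15 = -24600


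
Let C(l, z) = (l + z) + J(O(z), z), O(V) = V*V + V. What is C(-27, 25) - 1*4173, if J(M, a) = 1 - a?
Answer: -4199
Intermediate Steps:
O(V) = V + V² (O(V) = V² + V = V + V²)
C(l, z) = 1 + l (C(l, z) = (l + z) + (1 - z) = 1 + l)
C(-27, 25) - 1*4173 = (1 - 27) - 1*4173 = -26 - 4173 = -4199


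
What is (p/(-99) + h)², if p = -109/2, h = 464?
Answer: 8460504361/39204 ≈ 2.1581e+5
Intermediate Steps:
p = -109/2 (p = -109*½ = -109/2 ≈ -54.500)
(p/(-99) + h)² = (-109/2/(-99) + 464)² = (-109/2*(-1/99) + 464)² = (109/198 + 464)² = (91981/198)² = 8460504361/39204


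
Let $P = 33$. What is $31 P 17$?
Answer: $17391$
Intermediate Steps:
$31 P 17 = 31 \cdot 33 \cdot 17 = 1023 \cdot 17 = 17391$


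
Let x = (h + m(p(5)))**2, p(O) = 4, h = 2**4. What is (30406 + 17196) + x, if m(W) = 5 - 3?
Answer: 47926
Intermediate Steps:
h = 16
m(W) = 2
x = 324 (x = (16 + 2)**2 = 18**2 = 324)
(30406 + 17196) + x = (30406 + 17196) + 324 = 47602 + 324 = 47926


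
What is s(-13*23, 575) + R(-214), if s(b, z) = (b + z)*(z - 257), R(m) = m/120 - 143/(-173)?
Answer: 911021909/10380 ≈ 87767.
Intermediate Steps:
R(m) = 143/173 + m/120 (R(m) = m*(1/120) - 143*(-1/173) = m/120 + 143/173 = 143/173 + m/120)
s(b, z) = (-257 + z)*(b + z) (s(b, z) = (b + z)*(-257 + z) = (-257 + z)*(b + z))
s(-13*23, 575) + R(-214) = (575**2 - (-3341)*23 - 257*575 - 13*23*575) + (143/173 + (1/120)*(-214)) = (330625 - 257*(-299) - 147775 - 299*575) + (143/173 - 107/60) = (330625 + 76843 - 147775 - 171925) - 9931/10380 = 87768 - 9931/10380 = 911021909/10380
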